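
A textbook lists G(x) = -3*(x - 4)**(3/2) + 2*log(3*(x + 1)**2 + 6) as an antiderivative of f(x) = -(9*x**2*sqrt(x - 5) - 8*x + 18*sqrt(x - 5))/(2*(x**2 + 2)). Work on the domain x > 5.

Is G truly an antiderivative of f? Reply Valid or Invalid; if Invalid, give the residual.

d/dx[G] = (-9*x**2*sqrt(x - 4) - 18*x*sqrt(x - 4) + 8*x - 27*sqrt(x - 4) + 8)/(2*x**2 + 4*x + 6)
d/dx[G] - f(x) = (9*x**4*sqrt(x - 5) - 9*x**4*sqrt(x - 4) + 18*x**3*sqrt(x - 5) - 18*x**3*sqrt(x - 4) + 45*x**2*sqrt(x - 5) - 45*x**2*sqrt(x - 4) - 8*x**2 + 36*x*sqrt(x - 5) - 36*x*sqrt(x - 4) - 8*x + 54*sqrt(x - 5) - 54*sqrt(x - 4) + 16)/(2*x**4 + 4*x**3 + 10*x**2 + 8*x + 12) != 0.

Invalid: d/dx[G] - f = (9*x**4*sqrt(x - 5) - 9*x**4*sqrt(x - 4) + 18*x**3*sqrt(x - 5) - 18*x**3*sqrt(x - 4) + 45*x**2*sqrt(x - 5) - 45*x**2*sqrt(x - 4) - 8*x**2 + 36*x*sqrt(x - 5) - 36*x*sqrt(x - 4) - 8*x + 54*sqrt(x - 5) - 54*sqrt(x - 4) + 16)/(2*x**4 + 4*x**3 + 10*x**2 + 8*x + 12), which is not 0.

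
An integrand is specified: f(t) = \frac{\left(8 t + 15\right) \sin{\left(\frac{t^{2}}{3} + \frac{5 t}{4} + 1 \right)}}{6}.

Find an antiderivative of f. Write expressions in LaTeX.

An antiderivative is F(t) = - 2 \cos{\left(\frac{t^{2}}{3} + \frac{5 t}{4} + 1 \right)}.

f matches the chain-rule pattern g'(h)*h' with inner function h(t) = \frac{t^{2}}{3} + \frac{5 t}{4} + 1; substituting u = h(t) collapses the integral.
Check: d/dt[- 2 \cos{\left(\frac{t^{2}}{3} + \frac{5 t}{4} + 1 \right)}] = \frac{4 t \sin{\left(\frac{t^{2}}{3} + \frac{5 t}{4} + 1 \right)}}{3} + \frac{5 \sin{\left(\frac{t^{2}}{3} + \frac{5 t}{4} + 1 \right)}}{2}, which equals f(t).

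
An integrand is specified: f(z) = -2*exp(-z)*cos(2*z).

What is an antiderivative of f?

Recover f(z) by differentiating a candidate F(z); any mismatch rules it out.
Check: d/dz[2*(-2*sin(2*z) + cos(2*z))*exp(-z)/5] = -2*exp(-z)*cos(2*z) = f(z).

An antiderivative is F(z) = 2*(-2*sin(2*z) + cos(2*z))*exp(-z)/5.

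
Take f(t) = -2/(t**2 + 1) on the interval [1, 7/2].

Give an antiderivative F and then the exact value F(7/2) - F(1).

Antiderivative: F(t) = -2*atan(t); value = -2*atan(7/2) + pi/2

Check any antiderivative F(t) by computing F'(t) and comparing it with f(t).
F(t) = -2*atan(t) is an antiderivative of f.
Check: d/dt[-2*atan(t)] = -2/(t**2 + 1) = f(t).
F(7/2) = -2*atan(7/2); F(1) = -pi/2.
Integral = F(7/2) - F(1) = -2*atan(7/2) + pi/2.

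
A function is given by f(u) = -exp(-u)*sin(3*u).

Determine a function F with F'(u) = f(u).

An antiderivative is F(u) = (sin(3*u) + 3*cos(3*u))*exp(-u)/10.

Recover f(u) by differentiating a candidate F(u); any mismatch rules it out.
Check: d/du[(sin(3*u) + 3*cos(3*u))*exp(-u)/10] = -exp(-u)*sin(3*u) = f(u).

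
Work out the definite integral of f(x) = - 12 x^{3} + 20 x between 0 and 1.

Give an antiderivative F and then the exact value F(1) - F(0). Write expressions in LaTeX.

Antiderivative: F(x) = - \frac{\left(5 - 3 x^{2}\right)^{2}}{3}; value = 7

The substitution u = \frac{5}{3} - x^{2} works: f is exactly (dF/du)*(du/dx) for that inner function.
F(x) = - \frac{\left(5 - 3 x^{2}\right)^{2}}{3} is an antiderivative of f.
Check: d/dx[- \frac{\left(5 - 3 x^{2}\right)^{2}}{3}] = - 12 x^{3} + 20 x = f(x).
F(1) = - \frac{4}{3}; F(0) = - \frac{25}{3}.
Integral = F(1) - F(0) = 7.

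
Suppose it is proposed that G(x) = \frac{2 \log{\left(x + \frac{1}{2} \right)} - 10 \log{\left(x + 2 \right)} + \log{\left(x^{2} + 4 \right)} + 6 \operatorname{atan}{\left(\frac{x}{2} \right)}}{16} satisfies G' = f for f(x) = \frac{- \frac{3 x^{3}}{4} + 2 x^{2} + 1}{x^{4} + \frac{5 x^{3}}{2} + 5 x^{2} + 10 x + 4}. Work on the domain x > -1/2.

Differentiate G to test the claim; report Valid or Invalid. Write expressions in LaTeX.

d/dx[G] = \frac{- 3 x^{3} + 8 x^{2} + 4}{8 x^{4} + 20 x^{3} + 40 x^{2} + 80 x + 32}
d/dx[G] - f(x) = \frac{3 x^{3} - 8 x^{2} - 4}{8 x^{4} + 20 x^{3} + 40 x^{2} + 80 x + 32} != 0.

Invalid: d/dx[G] - f = \frac{3 x^{3} - 8 x^{2} - 4}{8 x^{4} + 20 x^{3} + 40 x^{2} + 80 x + 32}, which is not 0.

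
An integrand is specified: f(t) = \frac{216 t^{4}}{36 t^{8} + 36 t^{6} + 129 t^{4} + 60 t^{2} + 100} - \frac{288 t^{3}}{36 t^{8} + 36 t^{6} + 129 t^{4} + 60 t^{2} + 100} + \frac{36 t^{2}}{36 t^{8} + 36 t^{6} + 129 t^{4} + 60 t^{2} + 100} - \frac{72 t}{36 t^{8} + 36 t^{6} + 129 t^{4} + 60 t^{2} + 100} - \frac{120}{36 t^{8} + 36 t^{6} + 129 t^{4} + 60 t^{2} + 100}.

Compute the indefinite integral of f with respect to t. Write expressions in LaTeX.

F(t) = \frac{12 - 12 t}{6 t^{4} + 3 t^{2} + 10} + C

f has the shape u'v + uv' for u = \frac{1}{t^{4} + \frac{t^{2}}{2} + \frac{5}{3}} and v = 2 - 2 t — it is the derivative of the product u*v.
Check: d/dt[\frac{12 - 12 t}{6 t^{4} + 3 t^{2} + 10}] = \frac{216 t^{4} - 288 t^{3} + 36 t^{2} - 72 t - 120}{36 t^{8} + 36 t^{6} + 129 t^{4} + 60 t^{2} + 100}, which equals f(t).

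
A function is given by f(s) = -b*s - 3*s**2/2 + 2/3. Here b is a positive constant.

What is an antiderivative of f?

An antiderivative is F(s) = -b*s**2/2 - s**3/2 + 2*s/3.

Integrate term by term and add the pieces.
Check: d/ds[-b*s**2/2 - s**3/2 + 2*s/3] = -b*s - 3*s**2/2 + 2/3 = f(s).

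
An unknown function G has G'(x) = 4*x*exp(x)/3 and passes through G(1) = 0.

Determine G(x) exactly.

G'(x) has the shape u'v + uv' for u = 4*x/3 - 4/3 and v = exp(x) — it is the derivative of the product u*v.
A general antiderivative is (4*x - 4)*exp(x)/3 + C.
The condition gives C = 0 - (0) = 0.
So G(x) = 4*(x - 1)*exp(x)/3.
Check: d/dx[4*(x - 1)*exp(x)/3] = 4*x*exp(x)/3 = G'(x).

G(x) = 4*(x - 1)*exp(x)/3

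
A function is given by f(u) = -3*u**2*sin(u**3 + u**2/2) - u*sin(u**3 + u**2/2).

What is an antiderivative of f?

f matches the chain-rule pattern g'(h)*h' with inner function h(u) = u**3 + u**2/2; substituting w = h(u) collapses the integral.
Check: d/du[cos(u**3 + u**2/2)] = -3*u**2*sin(u**3 + u**2/2) - u*sin(u**3 + u**2/2) = f(u).

An antiderivative is F(u) = cos(u**3 + u**2/2).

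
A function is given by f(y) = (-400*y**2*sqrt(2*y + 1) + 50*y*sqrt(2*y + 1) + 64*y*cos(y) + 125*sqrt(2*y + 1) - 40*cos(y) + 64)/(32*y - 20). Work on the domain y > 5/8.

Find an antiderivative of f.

Recover f(y) by differentiating a candidate F(y); any mismatch rules it out.
Check: d/dy[-5*y**2*sqrt(2*y + 1) - 5*y*sqrt(2*y + 1) - 5*sqrt(2*y + 1)/4 + 2*log(4*y - 5/2) + 2*sin(y)] = (-800*y**3 - 300*y**2 + 64*y*sqrt(2*y + 1)*cos(y) + 300*y - 40*sqrt(2*y + 1)*cos(y) + 64*sqrt(2*y + 1) + 125)/(32*y*sqrt(2*y + 1) - 20*sqrt(2*y + 1)), which equals f(y).

An antiderivative is F(y) = -5*y**2*sqrt(2*y + 1) - 5*y*sqrt(2*y + 1) - 5*sqrt(2*y + 1)/4 + 2*log(4*y - 5/2) + 2*sin(y).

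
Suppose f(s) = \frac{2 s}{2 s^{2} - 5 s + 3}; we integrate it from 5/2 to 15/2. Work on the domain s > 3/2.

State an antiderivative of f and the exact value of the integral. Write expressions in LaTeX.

Antiderivative: F(s) = 3 \log{\left(s - \frac{3}{2} \right)} - 2 \log{\left(s - 1 \right)}; value = - 2 \log{\left(\frac{13}{2} \right)} + 2 \log{\left(\frac{3}{2} \right)} + 3 \log{\left(6 \right)}

Factor the denominator (\left(s - 1\right) \left(2 s - 3\right)) and decompose: f = \frac{6}{2 s - 3} - \frac{2}{s - 1}; each piece integrates to a log, atan, or power term.
F(s) = 3 \log{\left(s - \frac{3}{2} \right)} - 2 \log{\left(s - 1 \right)} is an antiderivative of f.
Check: d/ds[3 \log{\left(s - \frac{3}{2} \right)} - 2 \log{\left(s - 1 \right)}] = \frac{2 s}{2 s^{2} - 5 s + 3} = f(s).
F(15/2) = - 2 \log{\left(\frac{13}{2} \right)} + 3 \log{\left(6 \right)}; F(5/2) = - 2 \log{\left(\frac{3}{2} \right)}.
Integral = F(15/2) - F(5/2) = - 2 \log{\left(\frac{13}{2} \right)} + 2 \log{\left(\frac{3}{2} \right)} + 3 \log{\left(6 \right)}.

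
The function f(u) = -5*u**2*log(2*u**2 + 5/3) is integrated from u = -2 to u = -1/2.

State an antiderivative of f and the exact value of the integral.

Since d/du undoes antidifferentiation here, F'(u) = f(u) is required of F(u).
F(u) = -5*u**3*log(2*u**2 + 5/3)/3 + 10*u**3/9 - 25*u/9 + 25*sqrt(30)*atan(sqrt(30)*u/5)/54 is an antiderivative of f.
Check: d/du[-5*u**3*log(2*u**2 + 5/3)/3 + 10*u**3/9 - 25*u/9 + 25*sqrt(30)*atan(sqrt(30)*u/5)/54] = -5*u**2*log(2*u**2 + 5/3) = f(u).
F(-1/2) = -25*sqrt(30)*atan(sqrt(30)/10)/54 + 5*log(13/6)/24 + 5/4; F(-2) = -10/3 - 25*sqrt(30)*atan(2*sqrt(30)/5)/54 + 40*log(29/3)/3.
Integral = F(-1/2) - F(-2) = -40*log(29/3)/3 - 25*sqrt(30)*atan(sqrt(30)/10)/54 + 5*log(13/6)/24 + 25*sqrt(30)*atan(2*sqrt(30)/5)/54 + 55/12.

Antiderivative: F(u) = -5*u**3*log(2*u**2 + 5/3)/3 + 10*u**3/9 - 25*u/9 + 25*sqrt(30)*atan(sqrt(30)*u/5)/54; value = -40*log(29/3)/3 - 25*sqrt(30)*atan(sqrt(30)/10)/54 + 5*log(13/6)/24 + 25*sqrt(30)*atan(2*sqrt(30)/5)/54 + 55/12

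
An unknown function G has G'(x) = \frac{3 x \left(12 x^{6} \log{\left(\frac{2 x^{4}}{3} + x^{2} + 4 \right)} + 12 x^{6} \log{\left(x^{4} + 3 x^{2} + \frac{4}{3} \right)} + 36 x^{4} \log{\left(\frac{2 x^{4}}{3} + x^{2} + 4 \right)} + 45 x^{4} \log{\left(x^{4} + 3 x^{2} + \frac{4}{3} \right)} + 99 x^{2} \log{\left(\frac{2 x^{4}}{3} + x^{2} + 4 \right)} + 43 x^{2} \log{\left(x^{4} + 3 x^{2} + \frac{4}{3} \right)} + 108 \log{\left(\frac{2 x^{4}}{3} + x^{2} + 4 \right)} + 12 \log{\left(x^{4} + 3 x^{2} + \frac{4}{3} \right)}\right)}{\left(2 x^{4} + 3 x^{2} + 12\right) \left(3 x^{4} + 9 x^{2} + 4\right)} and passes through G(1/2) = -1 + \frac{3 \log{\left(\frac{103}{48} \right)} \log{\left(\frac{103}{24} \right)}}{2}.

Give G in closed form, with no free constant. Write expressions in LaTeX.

Recognize the product-rule pattern: G'(x) = u'v + uv' with u = \frac{3 \log{\left(\frac{2 x^{4}}{3} + x^{2} + 4 \right)}}{2}, v = \log{\left(x^{4} + 3 x^{2} + \frac{4}{3} \right)}, so integration by parts undoes it.
A general antiderivative is \frac{3 \log{\left(\frac{2 x^{4}}{3} + x^{2} + 4 \right)} \log{\left(x^{4} + 3 x^{2} + \frac{4}{3} \right)}}{2} + C.
The condition gives C = -1 + \frac{3 \log{\left(\frac{103}{48} \right)} \log{\left(\frac{103}{24} \right)}}{2} - (\frac{3 \log{\left(\frac{103}{48} \right)} \log{\left(\frac{103}{24} \right)}}{2}) = -1.
So G(x) = \frac{3 \log{\left(\frac{2 x^{4}}{3} + x^{2} + 4 \right)} \log{\left(x^{4} + 3 x^{2} + \frac{4}{3} \right)}}{2} - 1.
Check: d/dx[\frac{3 \log{\left(\frac{2 x^{4}}{3} + x^{2} + 4 \right)} \log{\left(x^{4} + 3 x^{2} + \frac{4}{3} \right)}}{2} - 1] = \frac{36 x^{7} \log{\left(\frac{2 x^{4}}{3} + x^{2} + 4 \right)} + 36 x^{7} \log{\left(x^{4} + 3 x^{2} + \frac{4}{3} \right)} + 108 x^{5} \log{\left(\frac{2 x^{4}}{3} + x^{2} + 4 \right)} + 135 x^{5} \log{\left(x^{4} + 3 x^{2} + \frac{4}{3} \right)} + 297 x^{3} \log{\left(\frac{2 x^{4}}{3} + x^{2} + 4 \right)} + 129 x^{3} \log{\left(x^{4} + 3 x^{2} + \frac{4}{3} \right)} + 324 x \log{\left(\frac{2 x^{4}}{3} + x^{2} + 4 \right)} + 36 x \log{\left(x^{4} + 3 x^{2} + \frac{4}{3} \right)}}{6 x^{8} + 27 x^{6} + 71 x^{4} + 120 x^{2} + 48}, which equals G'(x).

G(x) = \frac{3 \log{\left(\frac{2 x^{4}}{3} + x^{2} + 4 \right)} \log{\left(x^{4} + 3 x^{2} + \frac{4}{3} \right)}}{2} - 1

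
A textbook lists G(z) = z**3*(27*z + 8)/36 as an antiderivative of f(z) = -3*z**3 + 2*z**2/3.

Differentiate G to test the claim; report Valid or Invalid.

d/dz[G] = 3*z**3 + 2*z**2/3
d/dz[G] - f(z) = 6*z**3 != 0.

Invalid: d/dz[G] - f = 6*z**3, which is not 0.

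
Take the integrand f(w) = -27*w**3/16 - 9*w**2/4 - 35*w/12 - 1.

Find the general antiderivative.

The substitution u = -3*w**2/4 - 2*w/3 - 1 works: f is exactly (dF/du)*(du/dw) for that inner function.
Check: d/dw[-(9*w**2 + 8*w + 12)**2/192] = -27*w**3/16 - 9*w**2/4 - 35*w/12 - 1 = f(w).

F(w) = -(9*w**2 + 8*w + 12)**2/192 + C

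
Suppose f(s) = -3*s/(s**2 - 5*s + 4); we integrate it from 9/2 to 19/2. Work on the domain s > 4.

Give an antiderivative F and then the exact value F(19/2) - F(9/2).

The denominator factors as (s - 4)*(s - 1); partial fractions split f into directly integrable pieces: 1/(s - 1) - 4/(s - 4).
F(s) = -4*log(s - 4) + log(s - 1) is an antiderivative of f.
Check: d/ds[-4*log(s - 4) + log(s - 1)] = -3*s/(s**2 - 5*s + 4) = f(s).
F(19/2) = -4*log(11/2) + log(17/2); F(9/2) = log(7/2) + 4*log(2).
Integral = F(19/2) - F(9/2) = -4*log(11/2) - 4*log(2) - log(7/2) + log(17/2).

Antiderivative: F(s) = -4*log(s - 4) + log(s - 1); value = -4*log(11/2) - 4*log(2) - log(7/2) + log(17/2)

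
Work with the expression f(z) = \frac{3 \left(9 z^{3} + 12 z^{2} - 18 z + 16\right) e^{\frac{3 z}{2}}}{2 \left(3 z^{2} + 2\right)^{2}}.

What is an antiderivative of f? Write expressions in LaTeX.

An antiderivative is F(z) = \frac{3 \left(z + 2\right) e^{\frac{3 z}{2}}}{3 z^{2} + 2}.

Whatever form F(z) takes, F'(z) = f(z) is non-negotiable.
Check: d/dz[\frac{3 \left(z + 2\right) e^{\frac{3 z}{2}}}{3 z^{2} + 2}] = \frac{27 z^{3} e^{\frac{3 z}{2}} + 36 z^{2} e^{\frac{3 z}{2}} - 54 z e^{\frac{3 z}{2}} + 48 e^{\frac{3 z}{2}}}{18 z^{4} + 24 z^{2} + 8}, which equals f(z).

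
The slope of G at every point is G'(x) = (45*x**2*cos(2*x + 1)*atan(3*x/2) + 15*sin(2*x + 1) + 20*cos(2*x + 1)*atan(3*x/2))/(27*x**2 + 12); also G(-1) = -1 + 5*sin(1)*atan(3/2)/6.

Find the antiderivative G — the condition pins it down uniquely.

G'(x) has the shape u'v + uv' for u = 5*atan(3*x/2)/6 and v = sin(2*x + 1) — it is the derivative of the product u*v.
A general antiderivative is 5*sin(2*x + 1)*atan(3*x/2)/6 + C.
The condition gives C = -1 + 5*sin(1)*atan(3/2)/6 - (5*sin(1)*atan(3/2)/6) = -1.
So G(x) = (5*sin(2*x + 1)*atan(3*x/2) - 6)/6.
Check: d/dx[(5*sin(2*x + 1)*atan(3*x/2) - 6)/6] = (45*x**2*cos(2*x + 1)*atan(3*x/2) + 15*sin(2*x + 1) + 20*cos(2*x + 1)*atan(3*x/2))/(27*x**2 + 12) = G'(x).

G(x) = (5*sin(2*x + 1)*atan(3*x/2) - 6)/6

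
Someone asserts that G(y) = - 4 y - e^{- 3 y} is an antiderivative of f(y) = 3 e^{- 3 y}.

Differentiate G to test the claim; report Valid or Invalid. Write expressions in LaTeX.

d/dy[G] = \left(3 - 4 e^{3 y}\right) e^{- 3 y}
d/dy[G] - f(y) = -4 != 0.

Invalid: d/dy[G] - f = -4, which is not 0.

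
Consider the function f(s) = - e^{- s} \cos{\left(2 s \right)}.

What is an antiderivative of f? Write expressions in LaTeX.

Any candidate F(s) must reproduce f(s) exactly when differentiated.
Check: d/ds[\frac{\left(- 2 \sin{\left(2 s \right)} + \cos{\left(2 s \right)}\right) e^{- s}}{5}] = - e^{- s} \cos{\left(2 s \right)} = f(s).

An antiderivative is F(s) = \frac{\left(- 2 \sin{\left(2 s \right)} + \cos{\left(2 s \right)}\right) e^{- s}}{5}.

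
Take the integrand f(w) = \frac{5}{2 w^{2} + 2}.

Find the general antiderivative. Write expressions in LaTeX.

Since d/dw undoes antidifferentiation here, F'(w) = f(w) is required of F(w).
Check: d/dw[\frac{5 \operatorname{atan}{\left(w \right)}}{2}] = \frac{5}{2 w^{2} + 2} = f(w).

F(w) = \frac{5 \operatorname{atan}{\left(w \right)}}{2} + C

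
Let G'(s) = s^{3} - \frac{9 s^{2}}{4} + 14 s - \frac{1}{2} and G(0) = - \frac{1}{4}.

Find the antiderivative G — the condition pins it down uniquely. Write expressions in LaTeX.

G(s) = \frac{5 s^{3}}{4} + 3 s^{2} - \frac{s}{2} + 4 \left(- \frac{s^{2}}{4} + s\right)^{2} - \frac{1}{4}

The integrand splits into summands that can be handled one at a time.
A general antiderivative is \frac{5 s^{3}}{4} + 3 s^{2} - \frac{s}{2} + 4 \left(- \frac{s^{2}}{4} + s\right)^{2} - \frac{3}{4} + C.
The condition gives C = - \frac{1}{4} - (- \frac{3}{4}) = \frac{1}{2}.
So G(s) = \frac{5 s^{3}}{4} + 3 s^{2} - \frac{s}{2} + 4 \left(- \frac{s^{2}}{4} + s\right)^{2} - \frac{1}{4}.
Check: d/ds[\frac{5 s^{3}}{4} + 3 s^{2} - \frac{s}{2} + 4 \left(- \frac{s^{2}}{4} + s\right)^{2} - \frac{1}{4}] = s^{3} - \frac{9 s^{2}}{4} + 14 s - \frac{1}{2} = G'(s).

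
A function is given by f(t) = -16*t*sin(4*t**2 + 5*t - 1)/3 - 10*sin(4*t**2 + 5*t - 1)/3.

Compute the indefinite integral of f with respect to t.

f matches the chain-rule pattern g'(h)*h' with inner function h(t) = 4*t**2 + 5*t - 1; substituting u = h(t) collapses the integral.
Check: d/dt[2*cos(4*t**2 + 5*t - 1)/3] = -16*t*sin(4*t**2 + 5*t - 1)/3 - 10*sin(4*t**2 + 5*t - 1)/3 = f(t).

F(t) = 2*cos(4*t**2 + 5*t - 1)/3 + C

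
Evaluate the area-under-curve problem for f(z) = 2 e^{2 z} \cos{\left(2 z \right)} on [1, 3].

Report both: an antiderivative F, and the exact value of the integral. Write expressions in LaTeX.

Antiderivative: F(z) = \frac{e^{2 z} \sin{\left(2 z \right)}}{2} + \frac{e^{2 z} \cos{\left(2 z \right)}}{2}; value = \frac{e^{6} \sin{\left(6 \right)}}{2} - \frac{e^{2} \sin{\left(2 \right)}}{2} - \frac{e^{2} \cos{\left(2 \right)}}{2} + \frac{e^{6} \cos{\left(6 \right)}}{2}

Any candidate F(z) must reproduce f(z) exactly when differentiated.
F(z) = \frac{e^{2 z} \sin{\left(2 z \right)}}{2} + \frac{e^{2 z} \cos{\left(2 z \right)}}{2} is an antiderivative of f.
Check: d/dz[\frac{e^{2 z} \sin{\left(2 z \right)}}{2} + \frac{e^{2 z} \cos{\left(2 z \right)}}{2}] = 2 e^{2 z} \cos{\left(2 z \right)} = f(z).
F(3) = \frac{e^{6} \sin{\left(6 \right)}}{2} + \frac{e^{6} \cos{\left(6 \right)}}{2}; F(1) = \frac{e^{2} \cos{\left(2 \right)}}{2} + \frac{e^{2} \sin{\left(2 \right)}}{2}.
Integral = F(3) - F(1) = \frac{e^{6} \sin{\left(6 \right)}}{2} - \frac{e^{2} \sin{\left(2 \right)}}{2} - \frac{e^{2} \cos{\left(2 \right)}}{2} + \frac{e^{6} \cos{\left(6 \right)}}{2}.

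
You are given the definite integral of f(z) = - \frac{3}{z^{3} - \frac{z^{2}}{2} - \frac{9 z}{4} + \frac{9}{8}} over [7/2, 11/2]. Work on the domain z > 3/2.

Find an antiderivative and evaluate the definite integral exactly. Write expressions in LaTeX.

Antiderivative: F(z) = - \log{\left(z - \frac{3}{2} \right)} + \frac{3 \log{\left(z - \frac{1}{2} \right)}}{2} - \frac{\log{\left(z + \frac{3}{2} \right)}}{2}; value = - \frac{3 \log{\left(3 \right)}}{2} - \log{\left(4 \right)} - \frac{\log{\left(7 \right)}}{2} + \log{\left(2 \right)} + 2 \log{\left(5 \right)}

Factor the denominator (\left(2 z - 3\right) \left(2 z - 1\right) \left(2 z + 3\right)) and decompose: f = - \frac{1}{2 z + 3} + \frac{3}{2 z - 1} - \frac{2}{2 z - 3}; each piece integrates to a log, atan, or power term.
F(z) = - \log{\left(z - \frac{3}{2} \right)} + \frac{3 \log{\left(z - \frac{1}{2} \right)}}{2} - \frac{\log{\left(z + \frac{3}{2} \right)}}{2} is an antiderivative of f.
Check: d/dz[- \log{\left(z - \frac{3}{2} \right)} + \frac{3 \log{\left(z - \frac{1}{2} \right)}}{2} - \frac{\log{\left(z + \frac{3}{2} \right)}}{2}] = - \frac{24}{8 z^{3} - 4 z^{2} - 18 z + 9}, which equals f(z).
F(11/2) = - \log{\left(4 \right)} - \frac{\log{\left(7 \right)}}{2} + \frac{3 \log{\left(5 \right)}}{2}; F(7/2) = - \frac{\log{\left(5 \right)}}{2} - \log{\left(2 \right)} + \frac{3 \log{\left(3 \right)}}{2}.
Integral = F(11/2) - F(7/2) = - \frac{3 \log{\left(3 \right)}}{2} - \log{\left(4 \right)} - \frac{\log{\left(7 \right)}}{2} + \log{\left(2 \right)} + 2 \log{\left(5 \right)}.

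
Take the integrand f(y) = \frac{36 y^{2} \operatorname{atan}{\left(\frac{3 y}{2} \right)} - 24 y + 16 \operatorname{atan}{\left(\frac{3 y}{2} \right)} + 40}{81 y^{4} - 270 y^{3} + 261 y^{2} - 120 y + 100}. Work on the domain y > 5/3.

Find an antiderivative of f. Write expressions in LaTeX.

f has the shape u'v + uv' for u = - \frac{4}{3 \left(3 y - 5\right)} and v = \operatorname{atan}{\left(\frac{3 y}{2} \right)} — it is the derivative of the product u*v.
Check: d/dy[- \frac{4 \operatorname{atan}{\left(\frac{3 y}{2} \right)}}{9 y - 15}] = \frac{36 y^{2} \operatorname{atan}{\left(\frac{3 y}{2} \right)} - 24 y + 16 \operatorname{atan}{\left(\frac{3 y}{2} \right)} + 40}{81 y^{4} - 270 y^{3} + 261 y^{2} - 120 y + 100} = f(y).

An antiderivative is F(y) = - \frac{4 \operatorname{atan}{\left(\frac{3 y}{2} \right)}}{9 y - 15}.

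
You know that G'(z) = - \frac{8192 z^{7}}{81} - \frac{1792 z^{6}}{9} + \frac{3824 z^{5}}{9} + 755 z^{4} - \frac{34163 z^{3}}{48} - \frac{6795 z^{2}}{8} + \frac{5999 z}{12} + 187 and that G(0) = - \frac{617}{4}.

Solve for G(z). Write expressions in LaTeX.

G(z) = \frac{5184 z^{2} - 2592 z - \left(- 16 z^{2} - 9 z + 30\right)^{4} + 10368}{5184}

Integrate term by term and add the pieces.
A general antiderivative is z^{2} - \frac{z}{2} - 4 \left(- \frac{4 z^{2}}{3} - \frac{3 z}{4} + \frac{5}{2}\right)^{4} + C.
The condition gives C = - \frac{617}{4} - (- \frac{625}{4}) = 2.
So G(z) = \frac{5184 z^{2} - 2592 z - \left(- 16 z^{2} - 9 z + 30\right)^{4} + 10368}{5184}.
Check: d/dz[\frac{5184 z^{2} - 2592 z - \left(- 16 z^{2} - 9 z + 30\right)^{4} + 10368}{5184}] = - \frac{8192 z^{7}}{81} - \frac{1792 z^{6}}{9} + \frac{3824 z^{5}}{9} + 755 z^{4} - \frac{34163 z^{3}}{48} - \frac{6795 z^{2}}{8} + \frac{5999 z}{12} + 187 = G'(z).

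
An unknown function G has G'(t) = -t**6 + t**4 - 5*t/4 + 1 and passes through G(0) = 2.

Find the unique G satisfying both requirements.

Integrate term by term and add the pieces.
A general antiderivative is -t**7/7 + t**5/5 - 5*t**2/8 + t + C.
The condition gives C = 2 - (0) = 2.
So G(t) = -t**7/7 + t**5/5 - 5*t**2/8 + t + 2.
Check: d/dt[-t**7/7 + t**5/5 - 5*t**2/8 + t + 2] = -t**6 + t**4 - 5*t/4 + 1 = G'(t).

G(t) = -t**7/7 + t**5/5 - 5*t**2/8 + t + 2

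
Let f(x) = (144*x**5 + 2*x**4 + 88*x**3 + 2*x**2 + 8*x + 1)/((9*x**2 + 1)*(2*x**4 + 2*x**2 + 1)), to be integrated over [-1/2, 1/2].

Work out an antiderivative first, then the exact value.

A first test for any F(x): its x-derivative must equal f(x) identically.
F(x) = (6*log(2*x**4 + 2*x**2 + 1) + atan(3*x))/3 is an antiderivative of f.
Check: d/dx[(6*log(2*x**4 + 2*x**2 + 1) + atan(3*x))/3] = (144*x**5 + 2*x**4 + 88*x**3 + 2*x**2 + 8*x + 1)/(18*x**6 + 20*x**4 + 11*x**2 + 1), which equals f(x).
F(1/2) = atan(3/2)/3 + 2*log(13/8); F(-1/2) = -atan(3/2)/3 + 2*log(13/8).
Integral = F(1/2) - F(-1/2) = 2*atan(3/2)/3.

Antiderivative: F(x) = (6*log(2*x**4 + 2*x**2 + 1) + atan(3*x))/3; value = 2*atan(3/2)/3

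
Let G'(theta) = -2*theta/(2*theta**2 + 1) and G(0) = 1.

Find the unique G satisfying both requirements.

The substitution u = 2*theta**2 + 1 works: G'(theta) is exactly (dG/du)*(du/dtheta) for that inner function.
A general antiderivative is -log(2*theta**2 + 1)/2 + C.
The condition gives C = 1 - (0) = 1.
So G(theta) = 1 - log(2*theta**2 + 1)/2.
Check: d/dtheta[1 - log(2*theta**2 + 1)/2] = -2*theta/(2*theta**2 + 1) = G'(theta).

G(theta) = 1 - log(2*theta**2 + 1)/2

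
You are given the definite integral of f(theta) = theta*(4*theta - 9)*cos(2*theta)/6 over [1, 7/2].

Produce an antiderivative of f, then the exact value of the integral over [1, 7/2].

Antiderivative: F(theta) = (8*theta**2*sin(2*theta) - 18*theta*sin(2*theta) + 8*theta*cos(2*theta) - 4*sin(2*theta) - 9*cos(2*theta))/24; value = cos(2)/24 + 7*sin(2)/12 + 19*cos(7)/24 + 31*sin(7)/24

A candidate is checked by its d/dtheta: the result must match f(theta).
F(theta) = (8*theta**2*sin(2*theta) - 18*theta*sin(2*theta) + 8*theta*cos(2*theta) - 4*sin(2*theta) - 9*cos(2*theta))/24 is an antiderivative of f.
Check: d/dtheta[(8*theta**2*sin(2*theta) - 18*theta*sin(2*theta) + 8*theta*cos(2*theta) - 4*sin(2*theta) - 9*cos(2*theta))/24] = 2*theta**2*cos(2*theta)/3 - 3*theta*cos(2*theta)/2, which equals f(theta).
F(7/2) = 19*cos(7)/24 + 31*sin(7)/24; F(1) = -7*sin(2)/12 - cos(2)/24.
Integral = F(7/2) - F(1) = cos(2)/24 + 7*sin(2)/12 + 19*cos(7)/24 + 31*sin(7)/24.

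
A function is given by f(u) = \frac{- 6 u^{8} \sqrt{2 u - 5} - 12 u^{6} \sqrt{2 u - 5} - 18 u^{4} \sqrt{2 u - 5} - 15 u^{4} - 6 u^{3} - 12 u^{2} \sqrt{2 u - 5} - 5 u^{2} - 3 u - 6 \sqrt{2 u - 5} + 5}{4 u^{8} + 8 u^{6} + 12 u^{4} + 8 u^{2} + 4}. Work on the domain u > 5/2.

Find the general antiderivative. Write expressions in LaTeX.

Differentiate the proposed F(u) back; it has to land on f(u) exactly.
Check: d/du[- u \sqrt{2 u - 5} + \frac{5 u}{4 u^{4} + 4 u^{2} + 4} + \frac{5 \sqrt{2 u - 5}}{2} + \frac{3}{8 u^{4} + 8 u^{2} + 8}] = \frac{- 12 u^{9} + 30 u^{8} - 24 u^{7} + 60 u^{6} - 36 u^{5} - 15 u^{4} \sqrt{2 u - 5} + 90 u^{4} - 6 u^{3} \sqrt{2 u - 5} - 24 u^{3} - 5 u^{2} \sqrt{2 u - 5} + 60 u^{2} - 3 u \sqrt{2 u - 5} - 12 u + 5 \sqrt{2 u - 5} + 30}{4 u^{8} \sqrt{2 u - 5} + 8 u^{6} \sqrt{2 u - 5} + 12 u^{4} \sqrt{2 u - 5} + 8 u^{2} \sqrt{2 u - 5} + 4 \sqrt{2 u - 5}}, which equals f(u).

F(u) = - u \sqrt{2 u - 5} + \frac{5 u}{4 u^{4} + 4 u^{2} + 4} + \frac{5 \sqrt{2 u - 5}}{2} + \frac{3}{8 u^{4} + 8 u^{2} + 8} + C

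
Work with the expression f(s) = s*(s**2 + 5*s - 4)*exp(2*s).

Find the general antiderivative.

f has the shape u'v + uv' for u = s**3/2 + 7*s**2/4 - 15*s/4 + 15/8 and v = exp(2*s) — it is the derivative of the product u*v.
Check: d/ds[(4*s**3 + 14*s**2 - 30*s + 15)*exp(2*s)/8] = s**3*exp(2*s) + 5*s**2*exp(2*s) - 4*s*exp(2*s), which equals f(s).

F(s) = (4*s**3 + 14*s**2 - 30*s + 15)*exp(2*s)/8 + C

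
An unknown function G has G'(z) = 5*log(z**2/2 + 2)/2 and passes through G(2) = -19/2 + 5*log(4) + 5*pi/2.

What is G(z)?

G(z) = 5*z*log(z**2/2 + 2)/2 - 5*z + 10*atan(z/2) + 1/2

For G(z) to be correct, d/dz[G] must agree with the stated G'(z) identically.
A general antiderivative is 5*z*log(z**2/2 + 2)/2 - 5*z + 10*atan(z/2) + C.
The condition gives C = -19/2 + 5*log(4) + 5*pi/2 - (-10 + 5*log(4) + 5*pi/2) = 1/2.
So G(z) = 5*z*log(z**2/2 + 2)/2 - 5*z + 10*atan(z/2) + 1/2.
Check: d/dz[5*z*log(z**2/2 + 2)/2 - 5*z + 10*atan(z/2) + 1/2] = 5*log(z**2/2 + 2)/2 = G'(z).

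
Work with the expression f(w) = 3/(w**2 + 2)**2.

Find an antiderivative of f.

An antiderivative F(w) passes only if d/dw[F] lands on f(w) exactly.
Check: d/dw[3*(sqrt(2)*w**2*atan(sqrt(2)*w/2) + 2*w + 2*sqrt(2)*atan(sqrt(2)*w/2))/(8*(w**2 + 2))] = 3/(w**4 + 4*w**2 + 4), which equals f(w).

An antiderivative is F(w) = 3*(sqrt(2)*w**2*atan(sqrt(2)*w/2) + 2*w + 2*sqrt(2)*atan(sqrt(2)*w/2))/(8*(w**2 + 2)).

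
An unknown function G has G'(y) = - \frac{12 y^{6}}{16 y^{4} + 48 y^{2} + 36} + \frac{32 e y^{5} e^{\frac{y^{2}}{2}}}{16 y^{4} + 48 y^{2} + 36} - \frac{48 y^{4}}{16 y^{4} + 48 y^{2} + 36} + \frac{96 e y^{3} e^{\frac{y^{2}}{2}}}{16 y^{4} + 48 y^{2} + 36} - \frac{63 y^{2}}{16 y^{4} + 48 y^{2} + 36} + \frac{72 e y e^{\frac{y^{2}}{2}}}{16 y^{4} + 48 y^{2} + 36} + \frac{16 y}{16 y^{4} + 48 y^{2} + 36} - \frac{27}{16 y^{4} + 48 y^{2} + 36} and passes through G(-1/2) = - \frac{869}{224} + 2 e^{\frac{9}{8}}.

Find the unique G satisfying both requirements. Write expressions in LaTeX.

G(y) = \frac{- 2 y^{5} - 9 y^{3} + 16 e y^{2} e^{\frac{y^{2}}{2}} - 32 y^{2} - 9 y + 24 e e^{\frac{y^{2}}{2}} - 52}{8 y^{2} + 12}

The integrand splits into summands that can be handled one at a time.
A general antiderivative is - \frac{y^{3}}{4} - \frac{3 y}{4} + 2 e^{\frac{y^{2}}{2} + 1} - 4 - \frac{1}{2 \left(y^{2} + \frac{3}{2}\right)} + C.
The condition gives C = - \frac{869}{224} + 2 e^{\frac{9}{8}} - (- \frac{869}{224} + 2 e^{\frac{9}{8}}) = 0.
So G(y) = \frac{- 2 y^{5} - 9 y^{3} + 16 e y^{2} e^{\frac{y^{2}}{2}} - 32 y^{2} - 9 y + 24 e e^{\frac{y^{2}}{2}} - 52}{8 y^{2} + 12}.
Check: d/dy[\frac{- 2 y^{5} - 9 y^{3} + 16 e y^{2} e^{\frac{y^{2}}{2}} - 32 y^{2} - 9 y + 24 e e^{\frac{y^{2}}{2}} - 52}{8 y^{2} + 12}] = \frac{- 12 y^{6} + 32 e y^{5} e^{\frac{y^{2}}{2}} - 48 y^{4} + 96 e y^{3} e^{\frac{y^{2}}{2}} - 63 y^{2} + 72 e y e^{\frac{y^{2}}{2}} + 16 y - 27}{16 y^{4} + 48 y^{2} + 36}, which equals G'(y).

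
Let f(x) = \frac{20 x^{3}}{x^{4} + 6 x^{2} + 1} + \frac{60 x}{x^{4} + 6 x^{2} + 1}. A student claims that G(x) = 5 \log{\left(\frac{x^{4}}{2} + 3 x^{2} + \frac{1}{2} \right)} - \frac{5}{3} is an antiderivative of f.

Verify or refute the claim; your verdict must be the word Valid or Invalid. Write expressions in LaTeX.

d/dx[G] = \frac{20 x^{3} + 60 x}{x^{4} + 6 x^{2} + 1}
This equals f(x) exactly, so the claim holds.

Valid: G'(x) = f(x).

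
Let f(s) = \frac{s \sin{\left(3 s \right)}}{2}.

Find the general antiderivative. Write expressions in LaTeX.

F(s) = \frac{- 3 s \cos{\left(3 s \right)} + \sin{\left(3 s \right)}}{18} + C

Differentiate the proposed F(s) back; it has to land on f(s) exactly.
Check: d/ds[\frac{- 3 s \cos{\left(3 s \right)} + \sin{\left(3 s \right)}}{18}] = \frac{s \sin{\left(3 s \right)}}{2} = f(s).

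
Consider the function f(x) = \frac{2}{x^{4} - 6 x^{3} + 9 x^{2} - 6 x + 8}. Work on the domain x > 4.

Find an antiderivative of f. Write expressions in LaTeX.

An antiderivative is F(x) = \frac{5 \log{\left(x - 4 \right)} - 17 \log{\left(x - 2 \right)} + 6 \log{\left(x^{2} + 1 \right)} + 14 \operatorname{atan}{\left(x \right)}}{85}.

Factor the denominator (\left(x - 4\right) \left(x - 2\right) \left(x^{2} + 1\right)) and decompose: f = \frac{2 \left(6 x + 7\right)}{85 \left(x^{2} + 1\right)} - \frac{1}{5 \left(x - 2\right)} + \frac{1}{17 \left(x - 4\right)}; each piece integrates to a log, atan, or power term.
Check: d/dx[\frac{5 \log{\left(x - 4 \right)} - 17 \log{\left(x - 2 \right)} + 6 \log{\left(x^{2} + 1 \right)} + 14 \operatorname{atan}{\left(x \right)}}{85}] = \frac{2}{x^{4} - 6 x^{3} + 9 x^{2} - 6 x + 8} = f(x).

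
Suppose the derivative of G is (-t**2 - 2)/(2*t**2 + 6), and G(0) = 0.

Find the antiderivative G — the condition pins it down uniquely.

Whatever form G(t) takes, its d/dt must return the stated G'(t).
A general antiderivative is -t/2 + sqrt(3)*atan(sqrt(3)*t/3)/6 + C.
The condition gives C = 0 - (0) = 0.
So G(t) = -t/2 + sqrt(3)*atan(sqrt(3)*t/3)/6.
Check: d/dt[-t/2 + sqrt(3)*atan(sqrt(3)*t/3)/6] = (-t**2 - 2)/(2*t**2 + 6) = G'(t).

G(t) = -t/2 + sqrt(3)*atan(sqrt(3)*t/3)/6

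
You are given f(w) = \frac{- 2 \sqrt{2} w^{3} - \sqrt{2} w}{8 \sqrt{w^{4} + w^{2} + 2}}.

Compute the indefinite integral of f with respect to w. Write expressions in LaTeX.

The substitution u = \frac{w^{4}}{2} + \frac{w^{2}}{2} + 1 works: f is exactly (dF/du)*(du/dw) for that inner function.
Check: d/dw[- \frac{\sqrt{2} \sqrt{w^{4} + w^{2} + 2}}{8}] = \frac{- 2 \sqrt{2} w^{3} - \sqrt{2} w}{8 \sqrt{w^{4} + w^{2} + 2}} = f(w).

F(w) = - \frac{\sqrt{2} \sqrt{w^{4} + w^{2} + 2}}{8} + C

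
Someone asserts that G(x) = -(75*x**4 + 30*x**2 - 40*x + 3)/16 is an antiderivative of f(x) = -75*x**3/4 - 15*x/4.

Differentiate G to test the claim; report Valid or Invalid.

d/dx[G] = -75*x**3/4 - 15*x/4 + 5/2
d/dx[G] - f(x) = 5/2 != 0.

Invalid: d/dx[G] - f = 5/2, which is not 0.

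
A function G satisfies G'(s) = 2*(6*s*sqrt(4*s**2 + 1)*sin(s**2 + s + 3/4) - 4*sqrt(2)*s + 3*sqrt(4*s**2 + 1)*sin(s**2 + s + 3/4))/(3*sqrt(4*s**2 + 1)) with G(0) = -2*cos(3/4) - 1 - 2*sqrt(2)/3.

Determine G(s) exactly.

Recover the given G'(s) by differentiating a candidate G(s); any mismatch rules it out.
A general antiderivative is -4*sqrt(2*s**2 + 1/2)/3 - 2*cos(s**2 + s + 3/4) + C.
The condition gives C = -2*cos(3/4) - 1 - 2*sqrt(2)/3 - (-2*cos(3/4) - 2*sqrt(2)/3) = -1.
So G(s) = -4*sqrt(2*s**2 + 1/2)/3 - 2*cos(s**2 + s + 3/4) - 1.
Check: d/ds[-4*sqrt(2*s**2 + 1/2)/3 - 2*cos(s**2 + s + 3/4) - 1] = (12*s*sqrt(4*s**2 + 1)*sin(s**2 + s + 3/4) - 8*sqrt(2)*s + 6*sqrt(4*s**2 + 1)*sin(s**2 + s + 3/4))/(3*sqrt(4*s**2 + 1)), which equals G'(s).

G(s) = -4*sqrt(2*s**2 + 1/2)/3 - 2*cos(s**2 + s + 3/4) - 1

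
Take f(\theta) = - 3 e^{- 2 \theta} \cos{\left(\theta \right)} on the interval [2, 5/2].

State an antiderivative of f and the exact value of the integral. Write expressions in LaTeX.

Whatever form F(\theta) takes, F'(\theta) = f(\theta) is non-negotiable.
F(\theta) = - \frac{3 e^{- 2 \theta} \sin{\left(\theta \right)}}{5} + \frac{6 e^{- 2 \theta} \cos{\left(\theta \right)}}{5} is an antiderivative of f.
Check: d/d\theta[- \frac{3 e^{- 2 \theta} \sin{\left(\theta \right)}}{5} + \frac{6 e^{- 2 \theta} \cos{\left(\theta \right)}}{5}] = - 3 e^{- 2 \theta} \cos{\left(\theta \right)} = f(\theta).
F(5/2) = \frac{6 \cos{\left(\frac{5}{2} \right)}}{5 e^{5}} - \frac{3 \sin{\left(\frac{5}{2} \right)}}{5 e^{5}}; F(2) = - \frac{3 \sin{\left(2 \right)}}{5 e^{4}} + \frac{6 \cos{\left(2 \right)}}{5 e^{4}}.
Integral = F(5/2) - F(2) = \frac{6 \cos{\left(\frac{5}{2} \right)}}{5 e^{5}} - \frac{3 \sin{\left(\frac{5}{2} \right)}}{5 e^{5}} - \frac{6 \cos{\left(2 \right)}}{5 e^{4}} + \frac{3 \sin{\left(2 \right)}}{5 e^{4}}.

Antiderivative: F(\theta) = - \frac{3 e^{- 2 \theta} \sin{\left(\theta \right)}}{5} + \frac{6 e^{- 2 \theta} \cos{\left(\theta \right)}}{5}; value = \frac{6 \cos{\left(\frac{5}{2} \right)}}{5 e^{5}} - \frac{3 \sin{\left(\frac{5}{2} \right)}}{5 e^{5}} - \frac{6 \cos{\left(2 \right)}}{5 e^{4}} + \frac{3 \sin{\left(2 \right)}}{5 e^{4}}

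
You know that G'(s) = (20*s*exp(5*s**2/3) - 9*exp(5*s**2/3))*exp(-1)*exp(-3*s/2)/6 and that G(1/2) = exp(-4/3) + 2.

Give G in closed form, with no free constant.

G(s) = exp(5*s**2/3 - 3*s/2 - 1) + 2

G'(s) matches the chain-rule pattern g'(h)*h' with inner function h(s) = 5*s**2/3 - 3*s/2 - 1; substituting u = h(s) collapses the integral.
A general antiderivative is exp(5*s**2/3 - 3*s/2 - 1) + C.
The condition gives C = exp(-4/3) + 2 - (exp(-4/3)) = 2.
So G(s) = exp(5*s**2/3 - 3*s/2 - 1) + 2.
Check: d/ds[exp(5*s**2/3 - 3*s/2 - 1) + 2] = (20*s - 9)*exp(-1)*exp(-3*s/2)*exp(5*s**2/3)/6, which equals G'(s).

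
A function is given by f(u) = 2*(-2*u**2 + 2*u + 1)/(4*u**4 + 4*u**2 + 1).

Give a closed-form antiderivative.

An antiderivative is F(u) = (2*u - 1)/(2*u**2 + 1).

f has the shape v'r + vr' for v = 1/(u**2 + 1/2) and r = u - 1/2 — it is the derivative of the product v*r.
Check: d/du[(2*u - 1)/(2*u**2 + 1)] = (-4*u**2 + 4*u + 2)/(4*u**4 + 4*u**2 + 1), which equals f(u).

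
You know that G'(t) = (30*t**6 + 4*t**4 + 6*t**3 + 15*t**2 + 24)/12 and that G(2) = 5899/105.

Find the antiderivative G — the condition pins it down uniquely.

G(t) = 5*t**7/14 + t**5/15 + t**4/8 + 5*t**3/12 + 2*t - 1

For G(t) to be correct, d/dt[G] must agree with the stated G'(t) identically.
A general antiderivative is 5*t**7/14 + t**5/15 + t**4/8 + 5*t**3/12 + 2*t + C.
The condition gives C = 5899/105 - (6004/105) = -1.
So G(t) = 5*t**7/14 + t**5/15 + t**4/8 + 5*t**3/12 + 2*t - 1.
Check: d/dt[5*t**7/14 + t**5/15 + t**4/8 + 5*t**3/12 + 2*t - 1] = 5*t**6/2 + t**4/3 + t**3/2 + 5*t**2/4 + 2, which equals G'(t).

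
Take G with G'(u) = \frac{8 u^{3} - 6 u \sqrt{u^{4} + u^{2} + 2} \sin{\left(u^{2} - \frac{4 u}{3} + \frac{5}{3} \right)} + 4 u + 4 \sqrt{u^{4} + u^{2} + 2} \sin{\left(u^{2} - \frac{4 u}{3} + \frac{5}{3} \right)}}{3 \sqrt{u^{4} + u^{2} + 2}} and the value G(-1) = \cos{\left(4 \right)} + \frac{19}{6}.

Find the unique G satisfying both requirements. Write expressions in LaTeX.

The proposed G(u) is checked by its d/du: the result must match the given G'(u).
A general antiderivative is \frac{4 \sqrt{u^{4} + u^{2} + 2}}{3} + \cos{\left(u^{2} - \frac{4 u}{3} + \frac{5}{3} \right)} + C.
The condition gives C = \cos{\left(4 \right)} + \frac{19}{6} - (\cos{\left(4 \right)} + \frac{8}{3}) = \frac{1}{2}.
So G(u) = \frac{8 \sqrt{u^{4} + u^{2} + 2} + 6 \cos{\left(u^{2} - \frac{4 u}{3} + \frac{5}{3} \right)} + 3}{6}.
Check: d/du[\frac{8 \sqrt{u^{4} + u^{2} + 2} + 6 \cos{\left(u^{2} - \frac{4 u}{3} + \frac{5}{3} \right)} + 3}{6}] = \frac{8 u^{3} - 6 u \sqrt{u^{4} + u^{2} + 2} \sin{\left(u^{2} - \frac{4 u}{3} + \frac{5}{3} \right)} + 4 u + 4 \sqrt{u^{4} + u^{2} + 2} \sin{\left(u^{2} - \frac{4 u}{3} + \frac{5}{3} \right)}}{3 \sqrt{u^{4} + u^{2} + 2}} = G'(u).

G(u) = \frac{8 \sqrt{u^{4} + u^{2} + 2} + 6 \cos{\left(u^{2} - \frac{4 u}{3} + \frac{5}{3} \right)} + 3}{6}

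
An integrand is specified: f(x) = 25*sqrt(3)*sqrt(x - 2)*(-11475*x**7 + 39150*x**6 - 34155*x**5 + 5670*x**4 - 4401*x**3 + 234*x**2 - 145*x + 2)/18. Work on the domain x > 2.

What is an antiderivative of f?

An antiderivative is F(x) = -1875*x**8*sqrt(3*x - 6) + 7500*x**7*sqrt(3*x - 6) - 7875*x**6*sqrt(3*x - 6) + 1500*x**5*sqrt(3*x - 6) - 1525*x**4*sqrt(3*x - 6) + 100*x**3*sqrt(3*x - 6) - 905*x**2*sqrt(3*x - 6)/9 + 20*x*sqrt(3*x - 6)/9 - 20*sqrt(3*x - 6)/9.

Recognize the product-rule pattern: f = u'v + uv' with u = -5*(3*x - 6)**(5/2)/3, v = (5*x**2 + 1/3)**3, so integration by parts undoes it.
Check: d/dx[-1875*x**8*sqrt(3*x - 6) + 7500*x**7*sqrt(3*x - 6) - 7875*x**6*sqrt(3*x - 6) + 1500*x**5*sqrt(3*x - 6) - 1525*x**4*sqrt(3*x - 6) + 100*x**3*sqrt(3*x - 6) - 905*x**2*sqrt(3*x - 6)/9 + 20*x*sqrt(3*x - 6)/9 - 20*sqrt(3*x - 6)/9] = (-286875*sqrt(3)*x**8 + 1552500*sqrt(3)*x**7 - 2811375*sqrt(3)*x**6 + 1849500*sqrt(3)*x**5 - 393525*sqrt(3)*x**4 + 225900*sqrt(3)*x**3 - 15325*sqrt(3)*x**2 + 7300*sqrt(3)*x - 100*sqrt(3))/(18*sqrt(x - 2)), which equals f(x).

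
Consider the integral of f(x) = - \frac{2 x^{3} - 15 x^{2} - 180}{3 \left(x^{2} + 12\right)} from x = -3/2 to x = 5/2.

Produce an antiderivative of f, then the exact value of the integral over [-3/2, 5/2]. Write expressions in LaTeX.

Check any antiderivative F(x) by computing F'(x) and comparing it with f(x).
F(x) = - \frac{x^{2}}{3} + 5 x + 4 \log{\left(\frac{x^{2}}{2} + 6 \right)} is an antiderivative of f.
Check: d/dx[- \frac{x^{2}}{3} + 5 x + 4 \log{\left(\frac{x^{2}}{2} + 6 \right)}] = \frac{- 2 x^{3} + 15 x^{2} + 180}{3 x^{2} + 36}, which equals f(x).
F(5/2) = 4 \log{\left(\frac{73}{8} \right)} + \frac{125}{12}; F(-3/2) = - \frac{33}{4} + 4 \log{\left(\frac{57}{8} \right)}.
Integral = F(5/2) - F(-3/2) = - 4 \log{\left(\frac{57}{8} \right)} + 4 \log{\left(\frac{73}{8} \right)} + \frac{56}{3}.

Antiderivative: F(x) = - \frac{x^{2}}{3} + 5 x + 4 \log{\left(\frac{x^{2}}{2} + 6 \right)}; value = - 4 \log{\left(\frac{57}{8} \right)} + 4 \log{\left(\frac{73}{8} \right)} + \frac{56}{3}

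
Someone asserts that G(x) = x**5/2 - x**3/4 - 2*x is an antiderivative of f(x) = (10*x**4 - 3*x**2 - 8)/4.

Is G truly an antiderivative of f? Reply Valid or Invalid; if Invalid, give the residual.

Valid - the claim checks out under differentiation.

d/dx[G] = 5*x**4/2 - 3*x**2/4 - 2
This equals f(x) exactly, so the claim holds.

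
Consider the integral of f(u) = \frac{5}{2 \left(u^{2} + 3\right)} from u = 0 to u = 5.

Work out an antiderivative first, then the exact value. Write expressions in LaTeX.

An antiderivative F(u) passes only if d/du[F] lands on f(u) exactly.
F(u) = \frac{5 \sqrt{3} \operatorname{atan}{\left(\frac{\sqrt{3} u}{3} \right)}}{6} is an antiderivative of f.
Check: d/du[\frac{5 \sqrt{3} \operatorname{atan}{\left(\frac{\sqrt{3} u}{3} \right)}}{6}] = \frac{5}{2 u^{2} + 6}, which equals f(u).
F(5) = \frac{5 \sqrt{3} \operatorname{atan}{\left(\frac{5 \sqrt{3}}{3} \right)}}{6}; F(0) = 0.
Integral = F(5) - F(0) = \frac{5 \sqrt{3} \operatorname{atan}{\left(\frac{5 \sqrt{3}}{3} \right)}}{6}.

Antiderivative: F(u) = \frac{5 \sqrt{3} \operatorname{atan}{\left(\frac{\sqrt{3} u}{3} \right)}}{6}; value = \frac{5 \sqrt{3} \operatorname{atan}{\left(\frac{5 \sqrt{3}}{3} \right)}}{6}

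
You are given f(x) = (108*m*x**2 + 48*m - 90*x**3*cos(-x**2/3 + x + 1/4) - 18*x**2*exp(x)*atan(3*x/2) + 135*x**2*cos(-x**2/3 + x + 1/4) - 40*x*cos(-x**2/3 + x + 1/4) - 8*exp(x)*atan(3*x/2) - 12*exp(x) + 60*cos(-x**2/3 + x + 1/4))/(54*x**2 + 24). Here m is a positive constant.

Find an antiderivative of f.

An antiderivative is F(x) = 2*m*x - exp(x)*atan(3*x/2)/3 + 5*sin(-x**2/3 + x + 1/4)/2.

For F(x) to be correct the identity F'(x) - f(x) = 0 must hold.
Check: d/dx[2*m*x - exp(x)*atan(3*x/2)/3 + 5*sin(-x**2/3 + x + 1/4)/2] = (108*m*x**2 + 48*m - 90*x**3*cos(-x**2/3 + x + 1/4) - 18*x**2*exp(x)*atan(3*x/2) + 135*x**2*cos(-x**2/3 + x + 1/4) - 40*x*cos(-x**2/3 + x + 1/4) - 8*exp(x)*atan(3*x/2) - 12*exp(x) + 60*cos(-x**2/3 + x + 1/4))/(54*x**2 + 24) = f(x).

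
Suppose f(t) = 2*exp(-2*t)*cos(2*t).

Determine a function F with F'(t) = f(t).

An antiderivative is F(t) = exp(-2*t)*sin(2*t)/2 - exp(-2*t)*cos(2*t)/2.

Recover f(t) by differentiating a candidate F(t); any mismatch rules it out.
Check: d/dt[exp(-2*t)*sin(2*t)/2 - exp(-2*t)*cos(2*t)/2] = 2*exp(-2*t)*cos(2*t) = f(t).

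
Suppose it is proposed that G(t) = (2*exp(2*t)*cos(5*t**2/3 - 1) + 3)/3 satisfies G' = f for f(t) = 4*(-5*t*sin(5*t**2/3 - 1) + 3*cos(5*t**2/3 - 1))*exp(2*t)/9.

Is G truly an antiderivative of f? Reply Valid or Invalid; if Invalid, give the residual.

d/dt[G] = -20*t*exp(2*t)*sin(5*t**2/3 - 1)/9 + 4*exp(2*t)*cos(5*t**2/3 - 1)/3
This equals f(t) exactly, so the claim holds.

Valid. The derivative of G reproduces f.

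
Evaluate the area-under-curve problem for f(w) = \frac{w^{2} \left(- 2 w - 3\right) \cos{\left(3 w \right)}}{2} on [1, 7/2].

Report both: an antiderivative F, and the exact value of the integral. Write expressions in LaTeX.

Since d/dw undoes antidifferentiation here, F'(w) = f(w) is required of F(w).
F(w) = - \frac{w^{3} \sin{\left(3 w \right)}}{3} - \frac{w^{2} \sin{\left(3 w \right)}}{2} - \frac{w^{2} \cos{\left(3 w \right)}}{3} + \frac{2 w \sin{\left(3 w \right)}}{9} - \frac{w \cos{\left(3 w \right)}}{3} + \frac{\sin{\left(3 w \right)}}{9} + \frac{2 \cos{\left(3 w \right)}}{27} is an antiderivative of f.
Check: d/dw[- \frac{w^{3} \sin{\left(3 w \right)}}{3} - \frac{w^{2} \sin{\left(3 w \right)}}{2} - \frac{w^{2} \cos{\left(3 w \right)}}{3} + \frac{2 w \sin{\left(3 w \right)}}{9} - \frac{w \cos{\left(3 w \right)}}{3} + \frac{\sin{\left(3 w \right)}}{9} + \frac{2 \cos{\left(3 w \right)}}{27}] = - w^{3} \cos{\left(3 w \right)} - \frac{3 w^{2} \cos{\left(3 w \right)}}{2}, which equals f(w).
F(7/2) = - \frac{559 \cos{\left(\frac{21}{2} \right)}}{108} - \frac{703 \sin{\left(\frac{21}{2} \right)}}{36}; F(1) = - \frac{\sin{\left(3 \right)}}{2} - \frac{16 \cos{\left(3 \right)}}{27}.
Integral = F(7/2) - F(1) = \frac{16 \cos{\left(3 \right)}}{27} + \frac{\sin{\left(3 \right)}}{2} - \frac{559 \cos{\left(\frac{21}{2} \right)}}{108} - \frac{703 \sin{\left(\frac{21}{2} \right)}}{36}.

Antiderivative: F(w) = - \frac{w^{3} \sin{\left(3 w \right)}}{3} - \frac{w^{2} \sin{\left(3 w \right)}}{2} - \frac{w^{2} \cos{\left(3 w \right)}}{3} + \frac{2 w \sin{\left(3 w \right)}}{9} - \frac{w \cos{\left(3 w \right)}}{3} + \frac{\sin{\left(3 w \right)}}{9} + \frac{2 \cos{\left(3 w \right)}}{27}; value = \frac{16 \cos{\left(3 \right)}}{27} + \frac{\sin{\left(3 \right)}}{2} - \frac{559 \cos{\left(\frac{21}{2} \right)}}{108} - \frac{703 \sin{\left(\frac{21}{2} \right)}}{36}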